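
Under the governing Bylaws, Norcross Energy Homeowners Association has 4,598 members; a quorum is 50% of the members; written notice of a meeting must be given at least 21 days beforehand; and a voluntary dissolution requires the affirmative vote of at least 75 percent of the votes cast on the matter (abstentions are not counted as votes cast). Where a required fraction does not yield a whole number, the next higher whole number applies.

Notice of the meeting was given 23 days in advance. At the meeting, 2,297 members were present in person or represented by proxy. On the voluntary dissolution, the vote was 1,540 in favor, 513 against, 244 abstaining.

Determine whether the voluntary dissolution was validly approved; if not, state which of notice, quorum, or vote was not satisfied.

Invalid — quorum requirement not satisfied.

Notice: 23 days given; 21 required. Satisfied.
Quorum: 50% of 4,598 = 2,299; 2,297 present. Not satisfied.
Vote: requires three-fourths of the votes cast (2,297 − 244 abstaining = 2,053); 3/4 of 2053 = 1539.75, rounded up to 1540, so 1,540 needed; 1,540 in favor. Satisfied.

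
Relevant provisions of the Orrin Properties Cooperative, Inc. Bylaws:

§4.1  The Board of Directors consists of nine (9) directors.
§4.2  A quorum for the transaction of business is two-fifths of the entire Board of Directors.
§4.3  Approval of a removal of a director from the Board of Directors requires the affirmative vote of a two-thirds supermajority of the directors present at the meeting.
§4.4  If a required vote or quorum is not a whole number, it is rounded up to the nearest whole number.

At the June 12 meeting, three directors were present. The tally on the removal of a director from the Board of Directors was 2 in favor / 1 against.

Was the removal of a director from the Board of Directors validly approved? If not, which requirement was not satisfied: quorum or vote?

Invalid — quorum requirement not satisfied.

Quorum: 3 present; quorum is 4. Not satisfied.
Vote: the removal of a director from the Board of Directors requires two-thirds of the directors present (3). 2/3 of 3 = 2, so 2 affirmative votes are needed; 2 voted in favor. Satisfied. (Moot — without a quorum no business can be validly transacted.)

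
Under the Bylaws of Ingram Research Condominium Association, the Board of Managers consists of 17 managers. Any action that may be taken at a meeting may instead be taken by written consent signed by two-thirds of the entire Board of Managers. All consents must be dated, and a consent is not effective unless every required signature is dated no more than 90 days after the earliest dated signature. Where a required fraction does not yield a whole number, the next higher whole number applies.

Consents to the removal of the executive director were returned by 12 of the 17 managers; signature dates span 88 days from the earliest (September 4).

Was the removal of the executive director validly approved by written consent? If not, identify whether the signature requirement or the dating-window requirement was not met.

Signatures required: two-thirds of 17 — 2/3 of 17 = 11.33, rounded up to 12, so 12 needed; 12 signed. Sufficient.
Dating window: the latest signature is 88 days after the earliest; the limit is 90 days. Within the window.

Effective — both the signature and dating-window requirements are satisfied.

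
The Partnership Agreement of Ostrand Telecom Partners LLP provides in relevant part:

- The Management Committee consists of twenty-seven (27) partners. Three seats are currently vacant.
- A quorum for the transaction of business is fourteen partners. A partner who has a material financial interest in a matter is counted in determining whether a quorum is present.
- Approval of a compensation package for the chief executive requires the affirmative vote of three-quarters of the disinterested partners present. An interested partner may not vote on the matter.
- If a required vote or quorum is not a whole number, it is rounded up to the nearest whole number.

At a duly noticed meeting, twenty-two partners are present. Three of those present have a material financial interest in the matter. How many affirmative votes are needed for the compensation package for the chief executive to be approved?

The compensation package for the chief executive requires three-fourths of the disinterested partners present (22 − 3 = 19).
3/4 of 19 = 14.25, rounded up to 15.

15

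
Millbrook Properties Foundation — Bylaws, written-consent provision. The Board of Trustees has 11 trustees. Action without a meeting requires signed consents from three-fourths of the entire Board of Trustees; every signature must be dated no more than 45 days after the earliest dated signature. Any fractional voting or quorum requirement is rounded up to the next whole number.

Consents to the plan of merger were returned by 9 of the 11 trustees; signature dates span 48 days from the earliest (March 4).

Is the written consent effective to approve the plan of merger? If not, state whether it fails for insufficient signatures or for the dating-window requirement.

Signatures required: three-fourths of 11 — 3/4 of 11 = 8.25, rounded up to 9, so 9 needed; 9 signed. Sufficient.
Dating window: the latest signature is 48 days after the earliest; the limit is 45 days. Outside the window.

Not effective — dating-window requirement not satisfied.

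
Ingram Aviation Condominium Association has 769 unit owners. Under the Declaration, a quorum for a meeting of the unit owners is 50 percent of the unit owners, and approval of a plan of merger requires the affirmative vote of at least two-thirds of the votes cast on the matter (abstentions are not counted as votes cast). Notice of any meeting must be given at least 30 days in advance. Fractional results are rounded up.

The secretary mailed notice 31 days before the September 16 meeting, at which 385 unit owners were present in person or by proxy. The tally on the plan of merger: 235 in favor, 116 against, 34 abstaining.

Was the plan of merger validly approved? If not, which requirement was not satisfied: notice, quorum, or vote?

Notice: 31 days given; 30 required. Satisfied.
Quorum: 50% of 769 = 384.50, rounded up to 385; 385 present. Satisfied.
Vote: requires two-thirds of the votes cast (385 − 34 abstaining = 351); 2/3 of 351 = 234, so 234 needed; 235 in favor. Satisfied.

Valid — all requirements satisfied.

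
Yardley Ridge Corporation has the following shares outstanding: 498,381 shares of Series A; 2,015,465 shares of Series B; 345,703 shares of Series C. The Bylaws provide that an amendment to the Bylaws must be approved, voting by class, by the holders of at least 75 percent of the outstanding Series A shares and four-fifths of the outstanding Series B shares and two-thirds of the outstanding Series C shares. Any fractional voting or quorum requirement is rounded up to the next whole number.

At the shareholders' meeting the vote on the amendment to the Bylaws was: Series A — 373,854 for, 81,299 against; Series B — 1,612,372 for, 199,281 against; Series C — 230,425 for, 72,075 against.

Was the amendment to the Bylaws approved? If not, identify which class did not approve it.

Series A: 3/4 of 498381 = 373785.75, rounded up to 373786; 373,786 required, 373,854 in favor — approved.
Series B: 4/5 of 2015465 = 1612372; 1,612,372 required, 1,612,372 in favor — approved.
Series C: 2/3 of 345703 = 230468.67, rounded up to 230469; 230,469 required, 230,425 in favor — not approved.

Not approved — the Series C shares did not give the required vote.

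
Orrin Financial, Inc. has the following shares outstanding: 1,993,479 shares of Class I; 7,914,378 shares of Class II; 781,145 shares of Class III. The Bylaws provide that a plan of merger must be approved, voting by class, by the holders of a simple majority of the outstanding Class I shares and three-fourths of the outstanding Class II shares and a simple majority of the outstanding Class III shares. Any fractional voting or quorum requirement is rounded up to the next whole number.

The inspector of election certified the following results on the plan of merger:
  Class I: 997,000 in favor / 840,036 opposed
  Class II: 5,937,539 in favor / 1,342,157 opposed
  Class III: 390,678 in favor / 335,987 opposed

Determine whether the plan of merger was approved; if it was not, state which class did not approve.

Class I: a majority of 1993479 is 996740; 996,740 required, 997,000 in favor — approved.
Class II: 3/4 of 7914378 = 5935783.50, rounded up to 5935784; 5,935,784 required, 5,937,539 in favor — approved.
Class III: a majority of 781145 is 390573; 390,573 required, 390,678 in favor — approved.

Approved — every class gave the required vote.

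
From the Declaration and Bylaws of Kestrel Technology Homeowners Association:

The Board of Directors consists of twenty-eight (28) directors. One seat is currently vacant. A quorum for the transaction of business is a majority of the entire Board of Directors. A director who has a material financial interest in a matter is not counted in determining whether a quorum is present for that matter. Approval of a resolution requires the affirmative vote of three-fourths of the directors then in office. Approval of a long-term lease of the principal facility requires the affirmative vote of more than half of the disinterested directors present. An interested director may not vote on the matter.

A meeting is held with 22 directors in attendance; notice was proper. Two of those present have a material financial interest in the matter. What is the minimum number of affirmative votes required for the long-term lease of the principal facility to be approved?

11

The long-term lease of the principal facility requires a majority of the disinterested directors present (22 − 2 = 20).
A majority of 20 is 11.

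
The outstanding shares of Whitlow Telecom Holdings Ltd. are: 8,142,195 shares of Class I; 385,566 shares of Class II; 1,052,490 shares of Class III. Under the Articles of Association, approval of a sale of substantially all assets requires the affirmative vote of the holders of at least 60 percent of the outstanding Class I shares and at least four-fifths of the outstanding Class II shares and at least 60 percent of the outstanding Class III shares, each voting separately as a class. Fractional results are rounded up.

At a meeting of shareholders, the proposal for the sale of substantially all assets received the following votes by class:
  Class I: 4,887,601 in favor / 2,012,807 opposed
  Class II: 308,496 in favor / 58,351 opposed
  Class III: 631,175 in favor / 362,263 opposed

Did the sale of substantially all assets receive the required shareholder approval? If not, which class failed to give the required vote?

Not approved — the Class III shares did not give the required vote.

Class I: 3/5 of 8142195 = 4885317; 4,885,317 required, 4,887,601 in favor — approved.
Class II: 4/5 of 385566 = 308452.80, rounded up to 308453; 308,453 required, 308,496 in favor — approved.
Class III: 3/5 of 1052490 = 631494; 631,494 required, 631,175 in favor — not approved.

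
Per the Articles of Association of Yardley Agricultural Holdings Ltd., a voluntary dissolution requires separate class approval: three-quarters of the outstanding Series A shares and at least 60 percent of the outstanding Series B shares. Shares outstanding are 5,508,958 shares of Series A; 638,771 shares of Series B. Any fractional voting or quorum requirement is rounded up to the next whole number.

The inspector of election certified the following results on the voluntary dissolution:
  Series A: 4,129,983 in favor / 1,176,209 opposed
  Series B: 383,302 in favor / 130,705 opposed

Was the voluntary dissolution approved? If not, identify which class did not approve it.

Series A: 3/4 of 5508958 = 4131718.50, rounded up to 4131719; 4,131,719 required, 4,129,983 in favor — not approved.
Series B: 3/5 of 638771 = 383262.60, rounded up to 383263; 383,263 required, 383,302 in favor — approved.

Not approved — the Series A shares did not give the required vote.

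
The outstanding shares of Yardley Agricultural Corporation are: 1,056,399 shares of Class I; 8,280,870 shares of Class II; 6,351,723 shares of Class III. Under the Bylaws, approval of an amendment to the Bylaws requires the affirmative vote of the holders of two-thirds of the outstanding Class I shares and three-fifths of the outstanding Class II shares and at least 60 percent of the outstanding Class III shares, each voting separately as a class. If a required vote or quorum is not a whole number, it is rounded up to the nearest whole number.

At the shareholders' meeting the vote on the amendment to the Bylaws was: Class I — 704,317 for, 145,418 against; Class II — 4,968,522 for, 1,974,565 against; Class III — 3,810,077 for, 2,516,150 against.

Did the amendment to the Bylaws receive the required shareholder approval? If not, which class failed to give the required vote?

Class I: 2/3 of 1056399 = 704266; 704,266 required, 704,317 in favor — approved.
Class II: 3/5 of 8280870 = 4968522; 4,968,522 required, 4,968,522 in favor — approved.
Class III: 3/5 of 6351723 = 3811033.80, rounded up to 3811034; 3,811,034 required, 3,810,077 in favor — not approved.

Not approved — the Class III shares did not give the required vote.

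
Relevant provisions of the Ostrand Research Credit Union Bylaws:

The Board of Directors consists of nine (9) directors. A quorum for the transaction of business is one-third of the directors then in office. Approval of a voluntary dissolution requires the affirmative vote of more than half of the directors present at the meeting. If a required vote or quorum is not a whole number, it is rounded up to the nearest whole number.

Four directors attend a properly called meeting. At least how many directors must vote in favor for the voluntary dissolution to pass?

3

The voluntary dissolution requires a majority of the directors present (4).
A majority of 4 is 3.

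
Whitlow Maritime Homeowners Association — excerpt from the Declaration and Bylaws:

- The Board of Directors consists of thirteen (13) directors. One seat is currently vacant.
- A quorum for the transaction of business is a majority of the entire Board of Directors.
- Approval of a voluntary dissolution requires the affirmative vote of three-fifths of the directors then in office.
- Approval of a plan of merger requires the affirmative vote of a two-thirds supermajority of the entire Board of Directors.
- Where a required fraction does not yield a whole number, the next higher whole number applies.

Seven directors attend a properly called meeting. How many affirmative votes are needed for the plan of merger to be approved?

9

The plan of merger requires two-thirds of the entire Board of Directors (13).
2/3 of 13 = 8.67, rounded up to 9.
(Only 7 can vote, so the plan of merger cannot pass at this meeting, but the required vote is still 9.)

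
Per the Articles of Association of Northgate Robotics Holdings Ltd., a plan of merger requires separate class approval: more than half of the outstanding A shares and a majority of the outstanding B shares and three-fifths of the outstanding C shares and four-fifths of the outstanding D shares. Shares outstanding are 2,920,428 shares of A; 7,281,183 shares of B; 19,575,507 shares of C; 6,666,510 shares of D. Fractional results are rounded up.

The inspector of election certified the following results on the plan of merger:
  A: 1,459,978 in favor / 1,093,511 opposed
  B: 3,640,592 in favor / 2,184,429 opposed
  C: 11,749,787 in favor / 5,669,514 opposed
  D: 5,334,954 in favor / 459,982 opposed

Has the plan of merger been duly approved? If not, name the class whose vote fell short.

Not approved — the A shares did not give the required vote.

A: a majority of 2920428 is 1460215; 1,460,215 required, 1,459,978 in favor — not approved.
B: a majority of 7281183 is 3640592; 3,640,592 required, 3,640,592 in favor — approved.
C: 3/5 of 19575507 = 11745304.20, rounded up to 11745305; 11,745,305 required, 11,749,787 in favor — approved.
D: 4/5 of 6666510 = 5333208; 5,333,208 required, 5,334,954 in favor — approved.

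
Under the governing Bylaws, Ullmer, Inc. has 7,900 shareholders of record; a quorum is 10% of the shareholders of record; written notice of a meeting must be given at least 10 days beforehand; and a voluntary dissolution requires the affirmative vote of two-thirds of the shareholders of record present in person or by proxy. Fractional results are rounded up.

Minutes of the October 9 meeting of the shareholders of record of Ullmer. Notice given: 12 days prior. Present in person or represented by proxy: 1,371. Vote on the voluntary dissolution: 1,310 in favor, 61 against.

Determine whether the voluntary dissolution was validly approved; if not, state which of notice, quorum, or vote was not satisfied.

Notice: 12 days given; 10 required. Satisfied.
Quorum: 10% of 7,900 = 790; 1,371 present. Satisfied.
Vote: requires two-thirds of those present (1,371); 2/3 of 1371 = 914, so 914 needed; 1,310 in favor. Satisfied.

Valid — all requirements satisfied.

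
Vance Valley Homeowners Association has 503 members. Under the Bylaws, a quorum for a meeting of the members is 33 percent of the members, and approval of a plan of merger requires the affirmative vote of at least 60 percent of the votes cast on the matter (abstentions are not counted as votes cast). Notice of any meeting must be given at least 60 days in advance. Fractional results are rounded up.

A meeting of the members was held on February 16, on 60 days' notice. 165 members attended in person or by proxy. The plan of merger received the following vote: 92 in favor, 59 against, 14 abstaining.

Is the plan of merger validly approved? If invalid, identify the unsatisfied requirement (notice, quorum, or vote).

Invalid — quorum requirement not satisfied.

Notice: 60 days given; 60 required. Satisfied.
Quorum: 33% of 503 = 165.99, rounded up to 166; 165 present. Not satisfied.
Vote: requires three-fifths of the votes cast (165 − 14 abstaining = 151); 3/5 of 151 = 90.60, rounded up to 91, so 91 needed; 92 in favor. Satisfied.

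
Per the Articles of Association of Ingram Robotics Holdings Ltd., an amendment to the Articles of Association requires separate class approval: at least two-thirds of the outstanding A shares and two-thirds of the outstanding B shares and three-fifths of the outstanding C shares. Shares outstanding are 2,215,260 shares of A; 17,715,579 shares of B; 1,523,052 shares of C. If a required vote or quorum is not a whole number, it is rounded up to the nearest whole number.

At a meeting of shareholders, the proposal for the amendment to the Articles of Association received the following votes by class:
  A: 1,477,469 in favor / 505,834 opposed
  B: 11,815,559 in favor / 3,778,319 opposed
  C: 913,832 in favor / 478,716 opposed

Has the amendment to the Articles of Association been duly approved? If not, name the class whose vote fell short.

Approved — every class gave the required vote.

A: 2/3 of 2215260 = 1476840; 1,476,840 required, 1,477,469 in favor — approved.
B: 2/3 of 17715579 = 11810386; 11,810,386 required, 11,815,559 in favor — approved.
C: 3/5 of 1523052 = 913831.20, rounded up to 913832; 913,832 required, 913,832 in favor — approved.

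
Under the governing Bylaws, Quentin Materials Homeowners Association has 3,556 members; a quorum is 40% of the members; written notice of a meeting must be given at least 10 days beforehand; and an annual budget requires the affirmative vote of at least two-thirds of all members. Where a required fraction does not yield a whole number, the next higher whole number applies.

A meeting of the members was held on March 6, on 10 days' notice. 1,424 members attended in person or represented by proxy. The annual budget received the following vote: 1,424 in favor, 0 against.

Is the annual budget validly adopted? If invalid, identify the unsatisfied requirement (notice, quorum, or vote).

Invalid — vote requirement not satisfied.

Notice: 10 days given; 10 required. Satisfied.
Quorum: 40% of 3,556 = 1,422.40, rounded up to 1,423; 1,424 present. Satisfied.
Vote: requires two-thirds of all members (3,556); 2/3 of 3556 = 2370.67, rounded up to 2371, so 2,371 needed; 1,424 in favor. Not satisfied.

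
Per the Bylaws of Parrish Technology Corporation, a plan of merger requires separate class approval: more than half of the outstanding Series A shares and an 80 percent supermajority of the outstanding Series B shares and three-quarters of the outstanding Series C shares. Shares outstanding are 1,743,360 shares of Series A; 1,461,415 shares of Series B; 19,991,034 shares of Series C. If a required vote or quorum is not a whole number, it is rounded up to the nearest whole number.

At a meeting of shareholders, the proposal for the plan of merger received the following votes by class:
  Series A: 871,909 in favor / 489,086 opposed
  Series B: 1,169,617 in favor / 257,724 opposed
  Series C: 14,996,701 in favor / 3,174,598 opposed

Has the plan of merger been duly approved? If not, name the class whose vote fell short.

Series A: a majority of 1743360 is 871681; 871,681 required, 871,909 in favor — approved.
Series B: 4/5 of 1461415 = 1169132; 1,169,132 required, 1,169,617 in favor — approved.
Series C: 3/4 of 19991034 = 14993275.50, rounded up to 14993276; 14,993,276 required, 14,996,701 in favor — approved.

Approved — every class gave the required vote.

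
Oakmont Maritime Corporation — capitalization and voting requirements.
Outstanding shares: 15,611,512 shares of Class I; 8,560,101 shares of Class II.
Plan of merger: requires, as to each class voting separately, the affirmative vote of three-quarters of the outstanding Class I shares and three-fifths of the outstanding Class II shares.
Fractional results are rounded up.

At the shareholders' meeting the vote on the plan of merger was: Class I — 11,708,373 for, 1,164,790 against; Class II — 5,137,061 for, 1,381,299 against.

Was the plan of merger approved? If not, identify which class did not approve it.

Class I: 3/4 of 15611512 = 11708634; 11,708,634 required, 11,708,373 in favor — not approved.
Class II: 3/5 of 8560101 = 5136060.60, rounded up to 5136061; 5,136,061 required, 5,137,061 in favor — approved.

Not approved — the Class I shares did not give the required vote.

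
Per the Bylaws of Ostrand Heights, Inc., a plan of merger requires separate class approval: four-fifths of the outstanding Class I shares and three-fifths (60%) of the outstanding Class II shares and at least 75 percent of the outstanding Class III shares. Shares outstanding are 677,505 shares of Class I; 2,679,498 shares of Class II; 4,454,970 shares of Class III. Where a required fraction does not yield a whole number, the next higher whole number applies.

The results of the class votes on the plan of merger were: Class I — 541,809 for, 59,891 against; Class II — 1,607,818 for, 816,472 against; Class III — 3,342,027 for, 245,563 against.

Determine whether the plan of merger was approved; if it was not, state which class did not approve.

Not approved — the Class I shares did not give the required vote.

Class I: 4/5 of 677505 = 542004; 542,004 required, 541,809 in favor — not approved.
Class II: 3/5 of 2679498 = 1607698.80, rounded up to 1607699; 1,607,699 required, 1,607,818 in favor — approved.
Class III: 3/4 of 4454970 = 3341227.50, rounded up to 3341228; 3,341,228 required, 3,342,027 in favor — approved.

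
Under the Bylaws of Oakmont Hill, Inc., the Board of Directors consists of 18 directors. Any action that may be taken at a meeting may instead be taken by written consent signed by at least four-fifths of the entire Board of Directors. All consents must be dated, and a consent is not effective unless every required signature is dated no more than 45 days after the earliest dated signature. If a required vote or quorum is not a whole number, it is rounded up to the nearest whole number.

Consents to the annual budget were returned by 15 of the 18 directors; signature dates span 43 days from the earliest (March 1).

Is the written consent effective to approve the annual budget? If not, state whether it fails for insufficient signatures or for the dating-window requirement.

Signatures required: at least four-fifths of 18 — 4/5 of 18 = 14.40, rounded up to 15, so 15 needed; 15 signed. Sufficient.
Dating window: the latest signature is 43 days after the earliest; the limit is 45 days. Within the window.

Effective — both the signature and dating-window requirements are satisfied.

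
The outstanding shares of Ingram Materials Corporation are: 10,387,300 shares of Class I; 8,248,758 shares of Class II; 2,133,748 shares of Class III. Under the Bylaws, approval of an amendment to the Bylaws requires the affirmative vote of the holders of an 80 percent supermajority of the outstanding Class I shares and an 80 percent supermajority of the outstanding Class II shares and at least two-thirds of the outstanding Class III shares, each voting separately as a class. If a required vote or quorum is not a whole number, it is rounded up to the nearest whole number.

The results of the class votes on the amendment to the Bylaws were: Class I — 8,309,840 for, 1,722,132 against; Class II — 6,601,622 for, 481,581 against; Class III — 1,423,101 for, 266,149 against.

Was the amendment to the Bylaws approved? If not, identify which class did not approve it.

Approved — every class gave the required vote.

Class I: 4/5 of 10387300 = 8309840; 8,309,840 required, 8,309,840 in favor — approved.
Class II: 4/5 of 8248758 = 6599006.40, rounded up to 6599007; 6,599,007 required, 6,601,622 in favor — approved.
Class III: 2/3 of 2133748 = 1422498.67, rounded up to 1422499; 1,422,499 required, 1,423,101 in favor — approved.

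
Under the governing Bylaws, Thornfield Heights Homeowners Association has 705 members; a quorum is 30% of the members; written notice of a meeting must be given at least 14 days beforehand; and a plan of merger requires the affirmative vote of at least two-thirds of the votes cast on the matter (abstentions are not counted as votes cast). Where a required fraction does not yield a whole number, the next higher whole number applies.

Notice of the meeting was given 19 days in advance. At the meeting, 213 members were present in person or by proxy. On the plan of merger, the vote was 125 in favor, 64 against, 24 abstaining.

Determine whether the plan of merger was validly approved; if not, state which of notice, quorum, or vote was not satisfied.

Invalid — vote requirement not satisfied.

Notice: 19 days given; 14 required. Satisfied.
Quorum: 30% of 705 = 211.50, rounded up to 212; 213 present. Satisfied.
Vote: requires two-thirds of the votes cast (213 − 24 abstaining = 189); 2/3 of 189 = 126, so 126 needed; 125 in favor. Not satisfied.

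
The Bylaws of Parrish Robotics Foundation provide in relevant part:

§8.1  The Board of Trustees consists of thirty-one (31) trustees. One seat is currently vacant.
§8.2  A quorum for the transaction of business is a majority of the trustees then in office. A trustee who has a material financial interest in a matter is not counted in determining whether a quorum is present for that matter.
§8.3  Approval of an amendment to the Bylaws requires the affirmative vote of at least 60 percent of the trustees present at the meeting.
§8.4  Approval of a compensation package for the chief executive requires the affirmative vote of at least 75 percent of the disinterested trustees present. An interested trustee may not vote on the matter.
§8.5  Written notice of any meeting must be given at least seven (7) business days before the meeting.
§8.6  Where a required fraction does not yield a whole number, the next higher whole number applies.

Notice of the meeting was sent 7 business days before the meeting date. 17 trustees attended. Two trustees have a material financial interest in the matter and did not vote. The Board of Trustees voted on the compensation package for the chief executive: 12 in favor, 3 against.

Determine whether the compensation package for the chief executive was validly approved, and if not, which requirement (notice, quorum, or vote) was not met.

Notice: 7 business days given; 7 required (7 ≥ 7). Satisfied.
Quorum: 17 present, but the 2 interested trustees do not count, leaving 15. Quorum is 16. Not satisfied.
Vote: the compensation package for the chief executive requires three-fourths of the disinterested trustees present (17 − 2 = 15). 3/4 of 15 = 11.25, rounded up to 12, so 12 affirmative votes are needed; 12 voted in favor. Satisfied. (Moot — without a quorum no business can be validly transacted.)

Invalid — quorum requirement not satisfied.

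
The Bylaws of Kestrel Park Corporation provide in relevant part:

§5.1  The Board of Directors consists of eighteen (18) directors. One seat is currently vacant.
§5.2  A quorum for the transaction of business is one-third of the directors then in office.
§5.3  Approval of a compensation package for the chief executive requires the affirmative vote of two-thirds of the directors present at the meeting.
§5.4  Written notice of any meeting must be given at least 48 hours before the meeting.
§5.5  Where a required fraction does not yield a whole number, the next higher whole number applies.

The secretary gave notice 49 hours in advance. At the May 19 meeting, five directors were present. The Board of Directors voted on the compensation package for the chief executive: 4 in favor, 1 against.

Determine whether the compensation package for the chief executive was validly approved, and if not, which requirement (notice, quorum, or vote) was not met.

Notice: 49 hours given; 48 required (49 ≥ 48). Satisfied.
Quorum: 5 present; quorum is 6. Not satisfied.
Vote: the compensation package for the chief executive requires two-thirds of the directors present (5). 2/3 of 5 = 3.33, rounded up to 4, so 4 affirmative votes are needed; 4 voted in favor. Satisfied. (Moot — without a quorum no business can be validly transacted.)

Invalid — quorum requirement not satisfied.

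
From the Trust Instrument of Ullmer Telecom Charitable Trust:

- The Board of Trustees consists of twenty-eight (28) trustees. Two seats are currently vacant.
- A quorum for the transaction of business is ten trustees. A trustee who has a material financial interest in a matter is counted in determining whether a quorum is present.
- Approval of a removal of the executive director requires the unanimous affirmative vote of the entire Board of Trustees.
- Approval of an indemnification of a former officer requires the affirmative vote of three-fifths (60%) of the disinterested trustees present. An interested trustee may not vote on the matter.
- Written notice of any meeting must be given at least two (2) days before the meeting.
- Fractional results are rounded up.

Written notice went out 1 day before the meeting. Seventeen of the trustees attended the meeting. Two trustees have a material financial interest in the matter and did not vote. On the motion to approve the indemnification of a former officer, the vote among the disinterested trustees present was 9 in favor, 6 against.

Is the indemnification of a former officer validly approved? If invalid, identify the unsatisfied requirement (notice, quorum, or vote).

Notice: 1 day given; 2 required (1 < 2). Not satisfied.
Quorum: 17 present (interested trustees count toward quorum); quorum is 10. Satisfied.
Vote: the indemnification of a former officer requires three-fifths of the disinterested trustees present (17 − 2 = 15). 3/5 of 15 = 9, so 9 affirmative votes are needed; 9 voted in favor. Satisfied.

Invalid — notice requirement not satisfied.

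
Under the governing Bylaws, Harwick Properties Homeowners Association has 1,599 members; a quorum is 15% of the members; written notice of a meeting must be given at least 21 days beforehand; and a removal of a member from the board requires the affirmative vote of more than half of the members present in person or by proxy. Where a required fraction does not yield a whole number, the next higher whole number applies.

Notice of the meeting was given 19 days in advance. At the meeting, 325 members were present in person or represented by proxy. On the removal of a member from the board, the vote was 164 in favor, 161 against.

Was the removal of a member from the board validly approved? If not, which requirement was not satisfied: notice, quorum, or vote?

Notice: 19 days given; 21 required. Not satisfied.
Quorum: 15% of 1,599 = 239.85, rounded up to 240; 325 present. Satisfied.
Vote: requires a majority of those present (325); a majority of 325 is 163, so 163 needed; 164 in favor. Satisfied.

Invalid — notice requirement not satisfied.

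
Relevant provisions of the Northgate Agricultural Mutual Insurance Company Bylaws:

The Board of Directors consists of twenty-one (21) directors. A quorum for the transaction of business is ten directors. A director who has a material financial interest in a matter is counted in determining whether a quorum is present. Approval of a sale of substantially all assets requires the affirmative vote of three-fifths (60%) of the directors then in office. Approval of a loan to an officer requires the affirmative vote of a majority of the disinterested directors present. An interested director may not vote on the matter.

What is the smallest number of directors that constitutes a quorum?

10

The quorum is fixed at 10.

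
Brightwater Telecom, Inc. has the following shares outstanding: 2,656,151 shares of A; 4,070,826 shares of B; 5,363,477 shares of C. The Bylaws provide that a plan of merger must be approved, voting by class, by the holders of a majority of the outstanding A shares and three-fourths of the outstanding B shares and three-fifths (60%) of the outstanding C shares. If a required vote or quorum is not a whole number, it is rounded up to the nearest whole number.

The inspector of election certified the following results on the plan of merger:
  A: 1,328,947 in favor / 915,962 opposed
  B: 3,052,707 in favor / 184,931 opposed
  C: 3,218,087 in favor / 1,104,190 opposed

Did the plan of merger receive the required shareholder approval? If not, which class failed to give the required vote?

A: a majority of 2656151 is 1328076; 1,328,076 required, 1,328,947 in favor — approved.
B: 3/4 of 4070826 = 3053119.50, rounded up to 3053120; 3,053,120 required, 3,052,707 in favor — not approved.
C: 3/5 of 5363477 = 3218086.20, rounded up to 3218087; 3,218,087 required, 3,218,087 in favor — approved.

Not approved — the B shares did not give the required vote.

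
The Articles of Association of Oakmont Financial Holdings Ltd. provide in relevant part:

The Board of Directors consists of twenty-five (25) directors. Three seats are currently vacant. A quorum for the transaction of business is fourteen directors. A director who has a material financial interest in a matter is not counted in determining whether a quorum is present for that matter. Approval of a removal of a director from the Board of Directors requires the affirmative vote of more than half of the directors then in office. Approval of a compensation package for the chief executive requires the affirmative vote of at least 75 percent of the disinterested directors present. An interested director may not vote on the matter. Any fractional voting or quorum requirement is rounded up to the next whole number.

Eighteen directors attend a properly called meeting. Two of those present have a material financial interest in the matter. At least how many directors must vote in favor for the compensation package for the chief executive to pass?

The compensation package for the chief executive requires three-fourths of the disinterested directors present (18 − 2 = 16).
3/4 of 16 = 12.

12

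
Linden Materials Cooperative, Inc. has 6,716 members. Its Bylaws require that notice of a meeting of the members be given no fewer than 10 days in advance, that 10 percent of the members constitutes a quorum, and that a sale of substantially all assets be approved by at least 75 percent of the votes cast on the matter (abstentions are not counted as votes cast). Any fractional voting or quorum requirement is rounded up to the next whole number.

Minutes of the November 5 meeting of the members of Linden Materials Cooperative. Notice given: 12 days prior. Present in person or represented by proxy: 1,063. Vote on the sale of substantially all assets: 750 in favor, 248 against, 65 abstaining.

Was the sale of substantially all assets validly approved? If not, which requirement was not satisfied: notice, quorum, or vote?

Valid — all requirements satisfied.

Notice: 12 days given; 10 required. Satisfied.
Quorum: 10% of 6,716 = 671.60, rounded up to 672; 1,063 present. Satisfied.
Vote: requires three-fourths of the votes cast (1,063 − 65 abstaining = 998); 3/4 of 998 = 748.50, rounded up to 749, so 749 needed; 750 in favor. Satisfied.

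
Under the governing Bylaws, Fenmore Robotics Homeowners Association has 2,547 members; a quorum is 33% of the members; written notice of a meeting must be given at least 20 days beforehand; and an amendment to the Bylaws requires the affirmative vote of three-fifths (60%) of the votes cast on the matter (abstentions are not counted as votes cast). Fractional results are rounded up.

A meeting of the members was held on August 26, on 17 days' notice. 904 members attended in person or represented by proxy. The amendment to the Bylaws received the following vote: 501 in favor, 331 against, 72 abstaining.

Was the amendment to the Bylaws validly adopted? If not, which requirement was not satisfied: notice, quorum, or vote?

Notice: 17 days given; 20 required. Not satisfied.
Quorum: 33% of 2,547 = 840.51, rounded up to 841; 904 present. Satisfied.
Vote: requires three-fifths of the votes cast (904 − 72 abstaining = 832); 3/5 of 832 = 499.20, rounded up to 500, so 500 needed; 501 in favor. Satisfied.

Invalid — notice requirement not satisfied.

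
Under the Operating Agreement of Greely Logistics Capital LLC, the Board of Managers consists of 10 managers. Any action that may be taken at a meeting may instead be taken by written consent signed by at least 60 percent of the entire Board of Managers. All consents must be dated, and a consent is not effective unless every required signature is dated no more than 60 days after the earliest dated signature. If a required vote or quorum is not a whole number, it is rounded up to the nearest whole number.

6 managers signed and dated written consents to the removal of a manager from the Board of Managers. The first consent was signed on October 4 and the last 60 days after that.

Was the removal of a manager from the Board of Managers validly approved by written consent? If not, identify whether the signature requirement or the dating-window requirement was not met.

Effective — both the signature and dating-window requirements are satisfied.

Signatures required: at least 60 percent of 10 — 3/5 of 10 = 6, so 6 needed; 6 signed. Sufficient.
Dating window: the latest signature is 60 days after the earliest; the limit is 60 days. Within the window.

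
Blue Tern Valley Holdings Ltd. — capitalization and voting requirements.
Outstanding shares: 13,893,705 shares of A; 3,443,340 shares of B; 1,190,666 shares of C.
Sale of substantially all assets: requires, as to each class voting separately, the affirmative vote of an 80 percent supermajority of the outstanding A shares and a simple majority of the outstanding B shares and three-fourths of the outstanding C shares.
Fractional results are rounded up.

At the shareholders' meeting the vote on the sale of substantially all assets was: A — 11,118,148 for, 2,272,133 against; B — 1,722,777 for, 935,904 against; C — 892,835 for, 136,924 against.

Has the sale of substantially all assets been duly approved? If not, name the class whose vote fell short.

Not approved — the C shares did not give the required vote.

A: 4/5 of 13893705 = 11114964; 11,114,964 required, 11,118,148 in favor — approved.
B: a majority of 3443340 is 1721671; 1,721,671 required, 1,722,777 in favor — approved.
C: 3/4 of 1190666 = 892999.50, rounded up to 893000; 893,000 required, 892,835 in favor — not approved.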